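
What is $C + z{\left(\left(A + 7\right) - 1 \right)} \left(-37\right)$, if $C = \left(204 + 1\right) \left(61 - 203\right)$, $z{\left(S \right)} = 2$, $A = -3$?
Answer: $-29184$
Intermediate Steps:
$C = -29110$ ($C = 205 \left(-142\right) = -29110$)
$C + z{\left(\left(A + 7\right) - 1 \right)} \left(-37\right) = -29110 + 2 \left(-37\right) = -29110 - 74 = -29184$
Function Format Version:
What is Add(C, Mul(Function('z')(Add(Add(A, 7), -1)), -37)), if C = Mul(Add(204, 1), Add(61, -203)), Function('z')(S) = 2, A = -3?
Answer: -29184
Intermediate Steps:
C = -29110 (C = Mul(205, -142) = -29110)
Add(C, Mul(Function('z')(Add(Add(A, 7), -1)), -37)) = Add(-29110, Mul(2, -37)) = Add(-29110, -74) = -29184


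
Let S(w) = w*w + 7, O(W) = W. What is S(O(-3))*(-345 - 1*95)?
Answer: -7040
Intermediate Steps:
S(w) = 7 + w² (S(w) = w² + 7 = 7 + w²)
S(O(-3))*(-345 - 1*95) = (7 + (-3)²)*(-345 - 1*95) = (7 + 9)*(-345 - 95) = 16*(-440) = -7040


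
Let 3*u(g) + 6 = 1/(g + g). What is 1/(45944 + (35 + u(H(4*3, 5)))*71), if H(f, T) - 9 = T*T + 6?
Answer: 240/11588951 ≈ 2.0709e-5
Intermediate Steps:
H(f, T) = 15 + T**2 (H(f, T) = 9 + (T*T + 6) = 9 + (T**2 + 6) = 9 + (6 + T**2) = 15 + T**2)
u(g) = -2 + 1/(6*g) (u(g) = -2 + 1/(3*(g + g)) = -2 + 1/(3*((2*g))) = -2 + (1/(2*g))/3 = -2 + 1/(6*g))
1/(45944 + (35 + u(H(4*3, 5)))*71) = 1/(45944 + (35 + (-2 + 1/(6*(15 + 5**2))))*71) = 1/(45944 + (35 + (-2 + 1/(6*(15 + 25))))*71) = 1/(45944 + (35 + (-2 + (1/6)/40))*71) = 1/(45944 + (35 + (-2 + (1/6)*(1/40)))*71) = 1/(45944 + (35 + (-2 + 1/240))*71) = 1/(45944 + (35 - 479/240)*71) = 1/(45944 + (7921/240)*71) = 1/(45944 + 562391/240) = 1/(11588951/240) = 240/11588951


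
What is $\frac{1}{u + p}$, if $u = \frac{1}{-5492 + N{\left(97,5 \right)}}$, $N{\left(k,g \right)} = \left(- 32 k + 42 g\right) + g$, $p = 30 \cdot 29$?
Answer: $\frac{8381}{7291469} \approx 0.0011494$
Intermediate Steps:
$p = 870$
$N{\left(k,g \right)} = - 32 k + 43 g$
$u = - \frac{1}{8381}$ ($u = \frac{1}{-5492 + \left(\left(-32\right) 97 + 43 \cdot 5\right)} = \frac{1}{-5492 + \left(-3104 + 215\right)} = \frac{1}{-5492 - 2889} = \frac{1}{-8381} = - \frac{1}{8381} \approx -0.00011932$)
$\frac{1}{u + p} = \frac{1}{- \frac{1}{8381} + 870} = \frac{1}{\frac{7291469}{8381}} = \frac{8381}{7291469}$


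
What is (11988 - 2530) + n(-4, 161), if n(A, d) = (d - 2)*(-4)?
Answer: 8822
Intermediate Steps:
n(A, d) = 8 - 4*d (n(A, d) = (-2 + d)*(-4) = 8 - 4*d)
(11988 - 2530) + n(-4, 161) = (11988 - 2530) + (8 - 4*161) = 9458 + (8 - 644) = 9458 - 636 = 8822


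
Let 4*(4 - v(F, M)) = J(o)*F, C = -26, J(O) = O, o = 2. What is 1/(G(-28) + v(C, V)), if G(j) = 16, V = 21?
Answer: 1/33 ≈ 0.030303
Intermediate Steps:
v(F, M) = 4 - F/2
1/(G(-28) + v(C, V)) = 1/(16 + (4 - 1/2*(-26))) = 1/(16 + (4 + 13)) = 1/(16 + 17) = 1/33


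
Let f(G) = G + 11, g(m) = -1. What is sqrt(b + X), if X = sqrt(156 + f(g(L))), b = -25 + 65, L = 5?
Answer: sqrt(40 + sqrt(166)) ≈ 7.2721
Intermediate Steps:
f(G) = 11 + G
b = 40
X = sqrt(166) (X = sqrt(156 + (11 - 1)) = sqrt(156 + 10) = sqrt(166) ≈ 12.884)
sqrt(b + X) = sqrt(40 + sqrt(166))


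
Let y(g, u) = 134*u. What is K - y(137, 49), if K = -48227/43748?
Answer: -287297595/43748 ≈ -6567.1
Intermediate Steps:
K = -48227/43748 (K = -48227*1/43748 = -48227/43748 ≈ -1.1024)
K - y(137, 49) = -48227/43748 - 134*49 = -48227/43748 - 1*6566 = -48227/43748 - 6566 = -287297595/43748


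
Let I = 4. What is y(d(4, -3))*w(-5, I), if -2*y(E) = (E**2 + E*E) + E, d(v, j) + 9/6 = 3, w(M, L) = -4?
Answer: 12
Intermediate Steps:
d(v, j) = 3/2 (d(v, j) = -3/2 + 3 = 3/2)
y(E) = -E**2 - E/2 (y(E) = -((E**2 + E*E) + E)/2 = -((E**2 + E**2) + E)/2 = -(2*E**2 + E)/2 = -(E + 2*E**2)/2 = -E**2 - E/2)
y(d(4, -3))*w(-5, I) = -1*3/2*(1/2 + 3/2)*(-4) = -1*3/2*2*(-4) = -3*(-4) = 12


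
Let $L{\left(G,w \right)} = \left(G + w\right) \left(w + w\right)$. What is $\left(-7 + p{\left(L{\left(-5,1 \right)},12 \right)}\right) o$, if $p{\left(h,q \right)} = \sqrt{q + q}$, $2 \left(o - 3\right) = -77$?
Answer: $\frac{497}{2} - 71 \sqrt{6} \approx 74.586$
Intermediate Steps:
$o = - \frac{71}{2}$ ($o = 3 + \frac{1}{2} \left(-77\right) = 3 - \frac{77}{2} = - \frac{71}{2} \approx -35.5$)
$L{\left(G,w \right)} = 2 w \left(G + w\right)$ ($L{\left(G,w \right)} = \left(G + w\right) 2 w = 2 w \left(G + w\right)$)
$p{\left(h,q \right)} = \sqrt{2} \sqrt{q}$ ($p{\left(h,q \right)} = \sqrt{2 q} = \sqrt{2} \sqrt{q}$)
$\left(-7 + p{\left(L{\left(-5,1 \right)},12 \right)}\right) o = \left(-7 + \sqrt{2} \sqrt{12}\right) \left(- \frac{71}{2}\right) = \left(-7 + \sqrt{2} \cdot 2 \sqrt{3}\right) \left(- \frac{71}{2}\right) = \left(-7 + 2 \sqrt{6}\right) \left(- \frac{71}{2}\right) = \frac{497}{2} - 71 \sqrt{6}$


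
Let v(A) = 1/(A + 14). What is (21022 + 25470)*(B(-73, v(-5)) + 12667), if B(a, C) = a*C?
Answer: 5296833560/9 ≈ 5.8854e+8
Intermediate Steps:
v(A) = 1/(14 + A)
B(a, C) = C*a
(21022 + 25470)*(B(-73, v(-5)) + 12667) = (21022 + 25470)*(-73/(14 - 5) + 12667) = 46492*(-73/9 + 12667) = 46492*(113930/9) = 5296833560/9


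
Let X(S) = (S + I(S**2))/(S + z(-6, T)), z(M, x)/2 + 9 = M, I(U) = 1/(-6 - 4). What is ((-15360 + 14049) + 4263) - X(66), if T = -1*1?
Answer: 1062061/360 ≈ 2950.2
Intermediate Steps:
T = -1
I(U) = -1/10 (I(U) = 1/(-10) = -1/10)
z(M, x) = -18 + 2*M
X(S) = (-1/10 + S)/(-30 + S) (X(S) = (S - 1/10)/(S + (-18 + 2*(-6))) = (-1/10 + S)/(S + (-18 - 12)) = (-1/10 + S)/(S - 30) = (-1/10 + S)/(-30 + S))
((-15360 + 14049) + 4263) - X(66) = ((-15360 + 14049) + 4263) - (-1/10 + 66)/(-30 + 66) = (-1311 + 4263) - 659/(36*10) = 2952 - 659/(36*10) = 2952 - 1*659/360 = 2952 - 659/360 = 1062061/360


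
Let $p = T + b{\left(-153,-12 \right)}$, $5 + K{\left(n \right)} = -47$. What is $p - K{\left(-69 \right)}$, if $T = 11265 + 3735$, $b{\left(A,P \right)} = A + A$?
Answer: $14746$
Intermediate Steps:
$b{\left(A,P \right)} = 2 A$
$T = 15000$
$K{\left(n \right)} = -52$ ($K{\left(n \right)} = -5 - 47 = -52$)
$p = 14694$ ($p = 15000 + 2 \left(-153\right) = 15000 - 306 = 14694$)
$p - K{\left(-69 \right)} = 14694 - -52 = 14694 + 52 = 14746$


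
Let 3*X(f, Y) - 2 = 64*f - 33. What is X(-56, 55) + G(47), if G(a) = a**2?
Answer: 1004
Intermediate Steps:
X(f, Y) = -31/3 + 64*f/3 (X(f, Y) = 2/3 + (64*f - 33)/3 = 2/3 + (-33 + 64*f)/3 = 2/3 + (-11 + 64*f/3) = -31/3 + 64*f/3)
X(-56, 55) + G(47) = (-31/3 + (64/3)*(-56)) + 47**2 = (-31/3 - 3584/3) + 2209 = -1205 + 2209 = 1004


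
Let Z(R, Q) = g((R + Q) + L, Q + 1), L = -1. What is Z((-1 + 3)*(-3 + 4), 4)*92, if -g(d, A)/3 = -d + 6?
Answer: -276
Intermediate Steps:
g(d, A) = -18 + 3*d (g(d, A) = -3*(-d + 6) = -3*(6 - d) = -18 + 3*d)
Z(R, Q) = -21 + 3*Q + 3*R (Z(R, Q) = -18 + 3*((R + Q) - 1) = -18 + 3*((Q + R) - 1) = -18 + 3*(-1 + Q + R) = -18 + (-3 + 3*Q + 3*R) = -21 + 3*Q + 3*R)
Z((-1 + 3)*(-3 + 4), 4)*92 = (-21 + 3*4 + 3*((-1 + 3)*(-3 + 4)))*92 = (-21 + 12 + 3*(2*1))*92 = (-21 + 12 + 3*2)*92 = (-21 + 12 + 6)*92 = -3*92 = -276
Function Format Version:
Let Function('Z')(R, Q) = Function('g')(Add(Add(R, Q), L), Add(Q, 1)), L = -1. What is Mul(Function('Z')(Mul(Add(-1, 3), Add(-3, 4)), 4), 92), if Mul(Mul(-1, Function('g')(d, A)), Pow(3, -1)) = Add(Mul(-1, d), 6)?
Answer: -276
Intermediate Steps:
Function('g')(d, A) = Add(-18, Mul(3, d)) (Function('g')(d, A) = Mul(-3, Add(Mul(-1, d), 6)) = Mul(-3, Add(6, Mul(-1, d))) = Add(-18, Mul(3, d)))
Function('Z')(R, Q) = Add(-21, Mul(3, Q), Mul(3, R)) (Function('Z')(R, Q) = Add(-18, Mul(3, Add(Add(R, Q), -1))) = Add(-18, Mul(3, Add(Add(Q, R), -1))) = Add(-18, Mul(3, Add(-1, Q, R))) = Add(-18, Add(-3, Mul(3, Q), Mul(3, R))) = Add(-21, Mul(3, Q), Mul(3, R)))
Mul(Function('Z')(Mul(Add(-1, 3), Add(-3, 4)), 4), 92) = Mul(Add(-21, Mul(3, 4), Mul(3, Mul(Add(-1, 3), Add(-3, 4)))), 92) = Mul(Add(-21, 12, Mul(3, Mul(2, 1))), 92) = Mul(Add(-21, 12, Mul(3, 2)), 92) = Mul(Add(-21, 12, 6), 92) = Mul(-3, 92) = -276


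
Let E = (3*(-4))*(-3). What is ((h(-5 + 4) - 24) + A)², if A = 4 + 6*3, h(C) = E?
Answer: 1156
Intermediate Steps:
E = 36 (E = -12*(-3) = 36)
h(C) = 36
A = 22 (A = 4 + 18 = 22)
((h(-5 + 4) - 24) + A)² = ((36 - 24) + 22)² = (12 + 22)² = 34² = 1156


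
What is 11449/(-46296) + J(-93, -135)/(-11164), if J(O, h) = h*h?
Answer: -242890309/129212136 ≈ -1.8798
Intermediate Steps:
J(O, h) = h²
11449/(-46296) + J(-93, -135)/(-11164) = 11449/(-46296) + (-135)²/(-11164) = 11449*(-1/46296) + 18225*(-1/11164) = -11449/46296 - 18225/11164 = -242890309/129212136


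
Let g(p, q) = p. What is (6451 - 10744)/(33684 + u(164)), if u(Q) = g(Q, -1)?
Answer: -4293/33848 ≈ -0.12683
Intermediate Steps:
u(Q) = Q
(6451 - 10744)/(33684 + u(164)) = (6451 - 10744)/(33684 + 164) = -4293/33848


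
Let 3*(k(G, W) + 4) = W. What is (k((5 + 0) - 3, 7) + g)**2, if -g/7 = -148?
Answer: 9628609/9 ≈ 1.0698e+6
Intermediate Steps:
g = 1036 (g = -7*(-148) = 1036)
k(G, W) = -4 + W/3
(k((5 + 0) - 3, 7) + g)**2 = ((-4 + (1/3)*7) + 1036)**2 = ((-4 + 7/3) + 1036)**2 = (-5/3 + 1036)**2 = (3103/3)**2 = 9628609/9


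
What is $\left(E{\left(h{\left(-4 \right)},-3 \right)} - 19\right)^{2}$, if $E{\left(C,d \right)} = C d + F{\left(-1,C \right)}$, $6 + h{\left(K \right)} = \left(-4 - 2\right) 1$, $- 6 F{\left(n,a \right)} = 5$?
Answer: $\frac{9409}{36} \approx 261.36$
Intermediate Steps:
$F{\left(n,a \right)} = - \frac{5}{6}$ ($F{\left(n,a \right)} = \left(- \frac{1}{6}\right) 5 = - \frac{5}{6}$)
$h{\left(K \right)} = -12$ ($h{\left(K \right)} = -6 + \left(-4 - 2\right) 1 = -6 - 6 = -12$)
$E{\left(C,d \right)} = - \frac{5}{6} + C d$ ($E{\left(C,d \right)} = C d - \frac{5}{6} = - \frac{5}{6} + C d$)
$\left(E{\left(h{\left(-4 \right)},-3 \right)} - 19\right)^{2} = \left(\left(- \frac{5}{6} - -36\right) - 19\right)^{2} = \left(\left(- \frac{5}{6} + 36\right) - 19\right)^{2} = \left(\frac{211}{6} - 19\right)^{2} = \left(\frac{97}{6}\right)^{2} = \frac{9409}{36}$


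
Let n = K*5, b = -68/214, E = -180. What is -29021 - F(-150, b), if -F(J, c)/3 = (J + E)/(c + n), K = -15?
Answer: -233774309/8059 ≈ -29008.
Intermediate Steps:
b = -34/107 (b = -68*1/214 = -34/107 ≈ -0.31776)
n = -75 (n = -15*5 = -75)
F(J, c) = -3*(-180 + J)/(-75 + c) (F(J, c) = -3*(J - 180)/(c - 75) = -3*(-180 + J)/(-75 + c))
-29021 - F(-150, b) = -29021 - 3*(180 - 1*(-150))/(-75 - 34/107) = -29021 - 3*(180 + 150)/(-8059/107) = -29021 - 3*(-107)*330/8059 = -29021 - 1*(-105930/8059) = -29021 + 105930/8059 = -233774309/8059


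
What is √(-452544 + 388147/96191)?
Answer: 7*I*√85453476950563/96191 ≈ 672.71*I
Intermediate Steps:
√(-452544 + 388147/96191) = √(-43530271757/96191) = 7*I*√85453476950563/96191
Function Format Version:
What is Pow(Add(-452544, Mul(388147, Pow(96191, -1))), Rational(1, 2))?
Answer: Mul(Rational(7, 96191), I, Pow(85453476950563, Rational(1, 2))) ≈ Mul(672.71, I)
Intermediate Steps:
Pow(Add(-452544, Mul(388147, Pow(96191, -1))), Rational(1, 2)) = Pow(Add(-452544, Mul(388147, Rational(1, 96191))), Rational(1, 2)) = Pow(Add(-452544, Rational(388147, 96191)), Rational(1, 2)) = Pow(Rational(-43530271757, 96191), Rational(1, 2)) = Mul(Rational(7, 96191), I, Pow(85453476950563, Rational(1, 2)))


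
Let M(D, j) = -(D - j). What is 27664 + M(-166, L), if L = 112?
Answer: 27942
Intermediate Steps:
M(D, j) = j - D
27664 + M(-166, L) = 27664 + (112 - 1*(-166)) = 27664 + (112 + 166) = 27664 + 278 = 27942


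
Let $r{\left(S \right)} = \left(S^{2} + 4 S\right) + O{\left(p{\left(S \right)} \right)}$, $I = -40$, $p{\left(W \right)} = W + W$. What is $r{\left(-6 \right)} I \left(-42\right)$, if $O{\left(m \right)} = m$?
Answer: $0$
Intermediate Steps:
$p{\left(W \right)} = 2 W$
$r{\left(S \right)} = S^{2} + 6 S$ ($r{\left(S \right)} = \left(S^{2} + 4 S\right) + 2 S = S^{2} + 6 S$)
$r{\left(-6 \right)} I \left(-42\right) = - 6 \left(6 - 6\right) \left(-40\right) \left(-42\right) = \left(-6\right) 0 \left(-40\right) \left(-42\right) = 0 \left(-40\right) \left(-42\right) = 0 \left(-42\right) = 0$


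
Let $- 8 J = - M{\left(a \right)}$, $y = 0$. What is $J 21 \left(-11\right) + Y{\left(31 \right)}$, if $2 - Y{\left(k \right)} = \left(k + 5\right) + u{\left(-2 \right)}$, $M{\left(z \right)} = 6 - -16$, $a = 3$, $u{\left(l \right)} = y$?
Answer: $- \frac{2677}{4} \approx -669.25$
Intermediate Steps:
$u{\left(l \right)} = 0$
$M{\left(z \right)} = 22$ ($M{\left(z \right)} = 6 + 16 = 22$)
$Y{\left(k \right)} = -3 - k$ ($Y{\left(k \right)} = 2 - \left(\left(k + 5\right) + 0\right) = 2 - \left(\left(5 + k\right) + 0\right) = 2 - \left(5 + k\right) = -3 - k$)
$J = \frac{11}{4}$ ($J = - \frac{\left(-1\right) 22}{8} = \left(- \frac{1}{8}\right) \left(-22\right) = \frac{11}{4} \approx 2.75$)
$J 21 \left(-11\right) + Y{\left(31 \right)} = \frac{11 \cdot 21 \left(-11\right)}{4} - 34 = \frac{11}{4} \left(-231\right) - 34 = - \frac{2541}{4} - 34 = - \frac{2677}{4}$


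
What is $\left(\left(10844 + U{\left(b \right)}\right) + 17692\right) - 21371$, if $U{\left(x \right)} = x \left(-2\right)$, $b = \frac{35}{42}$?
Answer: $\frac{21490}{3} \approx 7163.3$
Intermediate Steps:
$b = \frac{5}{6}$ ($b = 35 \cdot \frac{1}{42} = \frac{5}{6} \approx 0.83333$)
$U{\left(x \right)} = - 2 x$
$\left(\left(10844 + U{\left(b \right)}\right) + 17692\right) - 21371 = \left(\left(10844 - \frac{5}{3}\right) + 17692\right) - 21371 = \left(\frac{32527}{3} + 17692\right) - 21371 = \frac{85603}{3} - 21371 = \frac{21490}{3}$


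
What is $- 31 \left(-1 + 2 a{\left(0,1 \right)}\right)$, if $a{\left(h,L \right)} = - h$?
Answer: $31$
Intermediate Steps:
$- 31 \left(-1 + 2 a{\left(0,1 \right)}\right) = - 31 \left(-1 + 2 \left(\left(-1\right) 0\right)\right) = - 31 \left(-1 + 2 \cdot 0\right) = - 31 \left(-1 + 0\right) = \left(-31\right) \left(-1\right) = 31$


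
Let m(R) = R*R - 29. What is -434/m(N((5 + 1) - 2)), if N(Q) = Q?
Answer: 434/13 ≈ 33.385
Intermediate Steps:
m(R) = -29 + R² (m(R) = R² - 29 = -29 + R²)
-434/m(N((5 + 1) - 2)) = -434/(-29 + ((5 + 1) - 2)²) = -434/(-29 + (6 - 2)²) = -434/(-29 + 4²) = -434/(-29 + 16) = -434/(-13) = -434*(-1/13) = 434/13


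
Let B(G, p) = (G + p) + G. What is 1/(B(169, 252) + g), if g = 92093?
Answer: 1/92683 ≈ 1.0789e-5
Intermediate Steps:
B(G, p) = p + 2*G
1/(B(169, 252) + g) = 1/((252 + 2*169) + 92093) = 1/((252 + 338) + 92093) = 1/(590 + 92093) = 1/92683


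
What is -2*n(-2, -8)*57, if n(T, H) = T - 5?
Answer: 798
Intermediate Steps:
n(T, H) = -5 + T
-2*n(-2, -8)*57 = -2*(-5 - 2)*57 = -2*(-7)*57 = 14*57 = 798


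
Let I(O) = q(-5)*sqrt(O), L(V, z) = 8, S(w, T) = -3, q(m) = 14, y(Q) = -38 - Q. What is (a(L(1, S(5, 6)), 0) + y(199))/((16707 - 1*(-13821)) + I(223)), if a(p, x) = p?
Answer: -1747728/232978769 + 1603*sqrt(223)/465957538 ≈ -0.0074503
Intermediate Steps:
I(O) = 14*sqrt(O)
(a(L(1, S(5, 6)), 0) + y(199))/((16707 - 1*(-13821)) + I(223)) = (8 + (-38 - 1*199))/((16707 - 1*(-13821)) + 14*sqrt(223)) = (8 + (-38 - 199))/((16707 + 13821) + 14*sqrt(223)) = (8 - 237)/(30528 + 14*sqrt(223)) = -229/(30528 + 14*sqrt(223))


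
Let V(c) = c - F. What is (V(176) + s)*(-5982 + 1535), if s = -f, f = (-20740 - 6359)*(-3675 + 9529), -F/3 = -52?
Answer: -705461256002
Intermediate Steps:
F = 156 (F = -3*(-52) = 156)
f = -158637546 (f = -27099*5854 = -158637546)
s = 158637546 (s = -1*(-158637546) = 158637546)
V(c) = -156 + c (V(c) = c - 1*156 = c - 156 = -156 + c)
(V(176) + s)*(-5982 + 1535) = ((-156 + 176) + 158637546)*(-5982 + 1535) = (20 + 158637546)*(-4447) = 158637566*(-4447) = -705461256002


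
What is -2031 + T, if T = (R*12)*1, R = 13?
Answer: -1875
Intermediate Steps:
T = 156 (T = (13*12)*1 = 156*1 = 156)
-2031 + T = -2031 + 156 = -1875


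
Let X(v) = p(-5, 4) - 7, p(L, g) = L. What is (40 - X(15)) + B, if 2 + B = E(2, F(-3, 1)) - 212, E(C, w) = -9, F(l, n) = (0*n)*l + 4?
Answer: -171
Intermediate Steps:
X(v) = -12 (X(v) = -5 - 7 = -12)
F(l, n) = 4 (F(l, n) = 0*l + 4 = 0 + 4 = 4)
B = -223 (B = -2 + (-9 - 212) = -2 - 221 = -223)
(40 - X(15)) + B = (40 - 1*(-12)) - 223 = (40 + 12) - 223 = 52 - 223 = -171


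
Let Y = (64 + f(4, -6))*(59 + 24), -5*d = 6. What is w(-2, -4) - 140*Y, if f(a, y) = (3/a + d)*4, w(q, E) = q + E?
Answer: -722770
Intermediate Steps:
d = -6/5 (d = -1/5*6 = -6/5 ≈ -1.2000)
w(q, E) = E + q
f(a, y) = -24/5 + 12/a (f(a, y) = (3/a - 6/5)*4 = (-6/5 + 3/a)*4 = -24/5 + 12/a)
Y = 25813/5 (Y = (64 + (-24/5 + 12/4))*(59 + 24) = (64 + (-24/5 + 12*(1/4)))*83 = (64 + (-24/5 + 3))*83 = (64 - 9/5)*83 = (311/5)*83 = 25813/5 ≈ 5162.6)
w(-2, -4) - 140*Y = (-4 - 2) - 140*25813/5 = -6 - 722764 = -722770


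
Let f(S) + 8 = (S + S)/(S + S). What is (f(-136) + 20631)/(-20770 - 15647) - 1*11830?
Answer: -430833734/36417 ≈ -11831.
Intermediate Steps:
f(S) = -7 (f(S) = -8 + (S + S)/(S + S) = -8 + (2*S)/((2*S)) = -8 + (2*S)*(1/(2*S)) = -8 + 1 = -7)
(f(-136) + 20631)/(-20770 - 15647) - 1*11830 = (-7 + 20631)/(-20770 - 15647) - 1*11830 = 20624/(-36417) - 11830 = 20624*(-1/36417) - 11830 = -20624/36417 - 11830 = -430833734/36417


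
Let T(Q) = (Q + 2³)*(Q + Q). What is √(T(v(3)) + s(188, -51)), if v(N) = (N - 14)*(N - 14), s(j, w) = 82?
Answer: 10*√313 ≈ 176.92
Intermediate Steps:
v(N) = (-14 + N)² (v(N) = (-14 + N)*(-14 + N) = (-14 + N)²)
T(Q) = 2*Q*(8 + Q) (T(Q) = (Q + 8)*(2*Q) = (8 + Q)*(2*Q) = 2*Q*(8 + Q))
√(T(v(3)) + s(188, -51)) = √(2*(-14 + 3)²*(8 + (-14 + 3)²) + 82) = √(2*(-11)²*(8 + (-11)²) + 82) = √(2*121*(8 + 121) + 82) = √(2*121*129 + 82) = √(31218 + 82) = √31300 = 10*√313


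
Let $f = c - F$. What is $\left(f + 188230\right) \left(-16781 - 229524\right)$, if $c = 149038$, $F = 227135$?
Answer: $-27126308565$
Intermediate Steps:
$f = -78097$ ($f = 149038 - 227135 = -78097$)
$\left(f + 188230\right) \left(-16781 - 229524\right) = \left(-78097 + 188230\right) \left(-16781 - 229524\right) = 110133 \left(-246305\right) = -27126308565$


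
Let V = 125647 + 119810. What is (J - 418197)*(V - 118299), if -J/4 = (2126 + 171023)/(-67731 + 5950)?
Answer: -3285245983076238/61781 ≈ -5.3176e+10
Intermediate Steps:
J = 692596/61781 (J = -4*(2126 + 171023)/(-67731 + 5950) = -692596/(-61781) = -692596*(-1)/61781 = -4*(-173149/61781) = 692596/61781 ≈ 11.210)
V = 245457
(J - 418197)*(V - 118299) = (692596/61781 - 418197)*(245457 - 118299) = -25835936261/61781*127158 = -3285245983076238/61781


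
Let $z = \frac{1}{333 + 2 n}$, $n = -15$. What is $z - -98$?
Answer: $\frac{29695}{303} \approx 98.003$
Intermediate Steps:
$z = \frac{1}{303}$ ($z = \frac{1}{333 + 2 \left(-15\right)} = \frac{1}{333 - 30} = \frac{1}{303} \approx 0.0033003$)
$z - -98 = \frac{1}{303} - -98 = \frac{1}{303} + 98 = \frac{29695}{303}$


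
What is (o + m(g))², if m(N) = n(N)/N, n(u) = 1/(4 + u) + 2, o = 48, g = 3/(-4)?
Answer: 341056/169 ≈ 2018.1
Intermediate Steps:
g = -¾ (g = 3*(-¼) = -¾ ≈ -0.75000)
n(u) = 2 + 1/(4 + u)
m(N) = (9 + 2*N)/(N*(4 + N)) (m(N) = ((9 + 2*N)/(4 + N))/N = (9 + 2*N)/(N*(4 + N)))
(o + m(g))² = (48 + (9 + 2*(-¾))/((-¾)*(4 - ¾)))² = (48 - 4*(9 - 3/2)/(3*13/4))² = (48 - 4/3*4/13*15/2)² = (48 - 40/13)² = (584/13)² = 341056/169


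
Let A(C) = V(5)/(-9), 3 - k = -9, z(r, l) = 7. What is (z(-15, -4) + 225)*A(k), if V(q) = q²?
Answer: -5800/9 ≈ -644.44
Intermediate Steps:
k = 12 (k = 3 - 1*(-9) = 3 + 9 = 12)
A(C) = -25/9 (A(C) = 5²/(-9) = 25*(-⅑) = -25/9)
(z(-15, -4) + 225)*A(k) = (7 + 225)*(-25/9) = 232*(-25/9) = -5800/9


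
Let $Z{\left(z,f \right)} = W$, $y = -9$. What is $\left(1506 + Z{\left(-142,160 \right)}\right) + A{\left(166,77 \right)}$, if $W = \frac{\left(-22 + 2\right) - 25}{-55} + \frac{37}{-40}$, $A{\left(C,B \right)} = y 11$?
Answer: $\frac{619033}{440} \approx 1406.9$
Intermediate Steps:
$A{\left(C,B \right)} = -99$ ($A{\left(C,B \right)} = \left(-9\right) 11 = -99$)
$W = - \frac{47}{440}$ ($W = \left(-20 - 25\right) \left(- \frac{1}{55}\right) + 37 \left(- \frac{1}{40}\right) = \left(-45\right) \left(- \frac{1}{55}\right) - \frac{37}{40} = \frac{9}{11} - \frac{37}{40} = - \frac{47}{440} \approx -0.10682$)
$Z{\left(z,f \right)} = - \frac{47}{440}$
$\left(1506 + Z{\left(-142,160 \right)}\right) + A{\left(166,77 \right)} = \left(1506 - \frac{47}{440}\right) - 99 = \frac{662593}{440} - 99 = \frac{619033}{440}$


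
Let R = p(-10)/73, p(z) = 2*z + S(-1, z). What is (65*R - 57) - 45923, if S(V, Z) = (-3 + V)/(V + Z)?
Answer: -36935980/803 ≈ -45998.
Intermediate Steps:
S(V, Z) = (-3 + V)/(V + Z)
p(z) = -4/(-1 + z) + 2*z (p(z) = 2*z + (-3 - 1)/(-1 + z) = 2*z - 4/(-1 + z) = -4/(-1 + z) + 2*z)
R = -216/803 (R = (2*(-2 - 10*(-1 - 10))/(-1 - 10))/73 = (2*(-2 - 10*(-11))/(-11))*(1/73) = (2*(-1/11)*(-2 + 110))*(1/73) = (2*(-1/11)*108)*(1/73) = -216/11*1/73 = -216/803 ≈ -0.26899)
(65*R - 57) - 45923 = (65*(-216/803) - 57) - 45923 = (-14040/803 - 57) - 45923 = -59811/803 - 45923 = -36935980/803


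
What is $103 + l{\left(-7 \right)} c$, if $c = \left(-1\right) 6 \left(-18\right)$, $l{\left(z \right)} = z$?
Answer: $-653$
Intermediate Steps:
$c = 108$ ($c = \left(-6\right) \left(-18\right) = 108$)
$103 + l{\left(-7 \right)} c = 103 - 756 = -653$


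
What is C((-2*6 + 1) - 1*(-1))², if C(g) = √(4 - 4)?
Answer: 0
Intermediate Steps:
C(g) = 0 (C(g) = √0 = 0)
C((-2*6 + 1) - 1*(-1))² = 0² = 0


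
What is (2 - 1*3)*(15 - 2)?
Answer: -13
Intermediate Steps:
(2 - 1*3)*(15 - 2) = (2 - 3)*13 = -1*13 = -13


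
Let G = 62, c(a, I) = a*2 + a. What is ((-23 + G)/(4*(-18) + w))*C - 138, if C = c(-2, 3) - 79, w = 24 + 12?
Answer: -551/12 ≈ -45.917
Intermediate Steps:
w = 36
c(a, I) = 3*a (c(a, I) = 2*a + a = 3*a)
C = -85 (C = 3*(-2) - 79 = -6 - 79 = -85)
((-23 + G)/(4*(-18) + w))*C - 138 = ((-23 + 62)/(4*(-18) + 36))*(-85) - 138 = (39/(-72 + 36))*(-85) - 138 = (39/(-36))*(-85) - 138 = (39*(-1/36))*(-85) - 138 = -13/12*(-85) - 138 = 1105/12 - 138 = -551/12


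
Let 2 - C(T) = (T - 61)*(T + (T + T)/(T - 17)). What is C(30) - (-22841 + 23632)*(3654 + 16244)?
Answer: -204597158/13 ≈ -1.5738e+7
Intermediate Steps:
C(T) = 2 - (-61 + T)*(T + 2*T/(-17 + T)) (C(T) = 2 - (T - 61)*(T + (T + T)/(T - 17)) = 2 - (-61 + T)*(T + (2*T)/(-17 + T)) = 2 - (-61 + T)*(T + 2*T/(-17 + T)))
C(30) - (-22841 + 23632)*(3654 + 16244) = (-34 - 1*30³ - 913*30 + 76*30²)/(-17 + 30) - (-22841 + 23632)*(3654 + 16244) = (-34 - 1*27000 - 27390 + 76*900)/13 - 791*19898 = (-34 - 27000 - 27390 + 68400)/13 - 1*15739318 = (1/13)*13976 - 15739318 = 13976/13 - 15739318 = -204597158/13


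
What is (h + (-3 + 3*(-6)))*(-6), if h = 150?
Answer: -774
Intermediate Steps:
(h + (-3 + 3*(-6)))*(-6) = (150 + (-3 + 3*(-6)))*(-6) = (150 + (-3 - 18))*(-6) = (150 - 21)*(-6) = 129*(-6) = -774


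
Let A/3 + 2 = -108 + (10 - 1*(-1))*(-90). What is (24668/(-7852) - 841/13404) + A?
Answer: -86914084951/26312052 ≈ -3303.2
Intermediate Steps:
A = -3300 (A = -6 + 3*(-108 + (10 - 1*(-1))*(-90)) = -6 + 3*(-108 + (10 + 1)*(-90)) = -6 + 3*(-108 + 11*(-90)) = -6 + 3*(-108 - 990) = -6 + 3*(-1098) = -6 - 3294 = -3300)
(24668/(-7852) - 841/13404) + A = (24668/(-7852) - 841/13404) - 3300 = (24668*(-1/7852) - 841*1/13404) - 3300 = (-6167/1963 - 841/13404) - 3300 = -84313351/26312052 - 3300 = -86914084951/26312052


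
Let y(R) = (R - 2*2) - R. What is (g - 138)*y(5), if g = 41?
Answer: 388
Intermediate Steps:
y(R) = -4 (y(R) = (R - 4) - R = (-4 + R) - R = -4)
(g - 138)*y(5) = (41 - 138)*(-4) = -97*(-4) = 388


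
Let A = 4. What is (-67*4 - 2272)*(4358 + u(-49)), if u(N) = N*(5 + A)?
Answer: -9949180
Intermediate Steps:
u(N) = 9*N (u(N) = N*(5 + 4) = N*9 = 9*N)
(-67*4 - 2272)*(4358 + u(-49)) = (-67*4 - 2272)*(4358 + 9*(-49)) = (-268 - 2272)*(4358 - 441) = -2540*3917 = -9949180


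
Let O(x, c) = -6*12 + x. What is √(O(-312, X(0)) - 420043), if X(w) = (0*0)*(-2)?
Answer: I*√420427 ≈ 648.4*I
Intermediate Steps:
X(w) = 0 (X(w) = 0*(-2) = 0)
O(x, c) = -72 + x
√(O(-312, X(0)) - 420043) = √((-72 - 312) - 420043) = √(-384 - 420043) = √(-420427) = I*√420427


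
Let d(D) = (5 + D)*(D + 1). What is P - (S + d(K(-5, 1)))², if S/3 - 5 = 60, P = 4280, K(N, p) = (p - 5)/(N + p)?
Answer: -38569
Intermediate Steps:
K(N, p) = (-5 + p)/(N + p)
d(D) = (1 + D)*(5 + D) (d(D) = (5 + D)*(1 + D) = (1 + D)*(5 + D))
S = 195 (S = 15 + 3*60 = 15 + 180 = 195)
P - (S + d(K(-5, 1)))² = 4280 - (195 + (5 + ((-5 + 1)/(-5 + 1))² + 6*((-5 + 1)/(-5 + 1))))² = 4280 - (195 + (5 + (-4/(-4))² + 6*(-4/(-4))))² = 4280 - (195 + (5 + (-¼*(-4))² + 6*(-¼*(-4))))² = 4280 - (195 + (5 + 1² + 6*1))² = 4280 - (195 + (5 + 1 + 6))² = 4280 - (195 + 12)² = 4280 - 1*207² = 4280 - 1*42849 = 4280 - 42849 = -38569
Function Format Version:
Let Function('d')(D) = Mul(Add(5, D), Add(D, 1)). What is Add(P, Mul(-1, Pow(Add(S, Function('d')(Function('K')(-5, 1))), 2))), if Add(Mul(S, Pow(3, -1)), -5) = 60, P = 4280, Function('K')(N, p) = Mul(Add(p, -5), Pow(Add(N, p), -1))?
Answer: -38569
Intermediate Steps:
Function('K')(N, p) = Mul(Pow(Add(N, p), -1), Add(-5, p)) (Function('K')(N, p) = Mul(Add(-5, p), Pow(Add(N, p), -1)) = Mul(Pow(Add(N, p), -1), Add(-5, p)))
Function('d')(D) = Mul(Add(1, D), Add(5, D)) (Function('d')(D) = Mul(Add(5, D), Add(1, D)) = Mul(Add(1, D), Add(5, D)))
S = 195 (S = Add(15, Mul(3, 60)) = Add(15, 180) = 195)
Add(P, Mul(-1, Pow(Add(S, Function('d')(Function('K')(-5, 1))), 2))) = Add(4280, Mul(-1, Pow(Add(195, Add(5, Pow(Mul(Pow(Add(-5, 1), -1), Add(-5, 1)), 2), Mul(6, Mul(Pow(Add(-5, 1), -1), Add(-5, 1))))), 2))) = Add(4280, Mul(-1, Pow(Add(195, Add(5, Pow(Mul(Pow(-4, -1), -4), 2), Mul(6, Mul(Pow(-4, -1), -4)))), 2))) = Add(4280, Mul(-1, Pow(Add(195, Add(5, Pow(Mul(Rational(-1, 4), -4), 2), Mul(6, Mul(Rational(-1, 4), -4)))), 2))) = Add(4280, Mul(-1, Pow(Add(195, Add(5, Pow(1, 2), Mul(6, 1))), 2))) = Add(4280, Mul(-1, Pow(Add(195, Add(5, 1, 6)), 2))) = Add(4280, Mul(-1, Pow(Add(195, 12), 2))) = Add(4280, Mul(-1, Pow(207, 2))) = Add(4280, Mul(-1, 42849)) = Add(4280, -42849) = -38569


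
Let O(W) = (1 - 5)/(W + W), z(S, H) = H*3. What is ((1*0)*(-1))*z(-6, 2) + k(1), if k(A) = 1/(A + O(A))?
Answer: -1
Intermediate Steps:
z(S, H) = 3*H
O(W) = -2/W (O(W) = -4*1/(2*W) = -2/W)
k(A) = 1/(A - 2/A)
((1*0)*(-1))*z(-6, 2) + k(1) = ((1*0)*(-1))*(3*2) + 1/(-2 + 1²) = (0*(-1))*6 + 1/(-2 + 1) = 0*6 + 1/(-1) = 0 + 1*(-1) = 0 - 1 = -1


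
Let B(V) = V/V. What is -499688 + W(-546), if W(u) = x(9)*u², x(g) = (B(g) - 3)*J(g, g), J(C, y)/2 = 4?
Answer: -5269544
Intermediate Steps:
J(C, y) = 8 (J(C, y) = 2*4 = 8)
B(V) = 1
x(g) = -16 (x(g) = (1 - 3)*8 = -2*8 = -16)
W(u) = -16*u²
-499688 + W(-546) = -499688 - 16*(-546)² = -499688 - 16*298116 = -499688 - 4769856 = -5269544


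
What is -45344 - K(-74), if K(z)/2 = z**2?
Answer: -56296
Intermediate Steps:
K(z) = 2*z**2
-45344 - K(-74) = -45344 - 2*(-74)**2 = -45344 - 2*5476 = -45344 - 1*10952 = -45344 - 10952 = -56296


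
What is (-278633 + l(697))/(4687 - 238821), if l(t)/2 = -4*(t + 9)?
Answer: 284281/234134 ≈ 1.2142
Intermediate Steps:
l(t) = -72 - 8*t (l(t) = 2*(-4*(t + 9)) = 2*(-4*(9 + t)) = 2*(-36 - 4*t) = -72 - 8*t)
(-278633 + l(697))/(4687 - 238821) = (-278633 + (-72 - 8*697))/(4687 - 238821) = (-278633 + (-72 - 5576))/(-234134) = (-278633 - 5648)*(-1/234134) = -284281*(-1/234134) = 284281/234134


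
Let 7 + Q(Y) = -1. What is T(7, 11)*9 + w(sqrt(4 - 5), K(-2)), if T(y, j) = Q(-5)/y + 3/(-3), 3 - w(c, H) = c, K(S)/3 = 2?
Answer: -114/7 - I ≈ -16.286 - 1.0*I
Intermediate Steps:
Q(Y) = -8 (Q(Y) = -7 - 1 = -8)
K(S) = 6 (K(S) = 3*2 = 6)
w(c, H) = 3 - c
T(y, j) = -1 - 8/y (T(y, j) = -8/y + 3/(-3) = -8/y + 3*(-1/3) = -8/y - 1 = -1 - 8/y)
T(7, 11)*9 + w(sqrt(4 - 5), K(-2)) = ((-8 - 1*7)/7)*9 + (3 - sqrt(4 - 5)) = ((-8 - 7)/7)*9 + (3 - sqrt(-1)) = ((1/7)*(-15))*9 + (3 - I) = -15/7*9 + (3 - I) = -135/7 + (3 - I) = -114/7 - I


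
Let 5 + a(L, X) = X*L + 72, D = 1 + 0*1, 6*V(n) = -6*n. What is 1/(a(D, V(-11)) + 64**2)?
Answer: 1/4174 ≈ 0.00023958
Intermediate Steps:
V(n) = -n (V(n) = (-6*n)/6 = -n)
D = 1 (D = 1 + 0 = 1)
a(L, X) = 67 + L*X (a(L, X) = -5 + (X*L + 72) = -5 + (L*X + 72) = -5 + (72 + L*X) = 67 + L*X)
1/(a(D, V(-11)) + 64**2) = 1/((67 + 1*(-1*(-11))) + 64**2) = 1/((67 + 1*11) + 4096) = 1/((67 + 11) + 4096) = 1/(78 + 4096) = 1/4174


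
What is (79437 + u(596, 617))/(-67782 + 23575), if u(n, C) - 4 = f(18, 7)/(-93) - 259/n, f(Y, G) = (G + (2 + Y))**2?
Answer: -1467599059/816768532 ≈ -1.7968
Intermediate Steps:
f(Y, G) = (2 + G + Y)**2
u(n, C) = -119/31 - 259/n (u(n, C) = 4 + ((2 + 7 + 18)**2/(-93) - 259/n) = 4 + (27**2*(-1/93) - 259/n) = 4 + (729*(-1/93) - 259/n) = 4 + (-243/31 - 259/n) = -119/31 - 259/n)
(79437 + u(596, 617))/(-67782 + 23575) = (79437 + (-119/31 - 259/596))/(-67782 + 23575) = (79437 + (-119/31 - 259*1/596))/(-44207) = (79437 + (-119/31 - 259/596))*(-1/44207) = (79437 - 78953/18476)*(-1/44207) = (1467599059/18476)*(-1/44207) = -1467599059/816768532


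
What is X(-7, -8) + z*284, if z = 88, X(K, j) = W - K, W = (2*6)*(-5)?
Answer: 24939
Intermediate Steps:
W = -60 (W = 12*(-5) = -60)
X(K, j) = -60 - K
X(-7, -8) + z*284 = (-60 - 1*(-7)) + 88*284 = (-60 + 7) + 24992 = -53 + 24992 = 24939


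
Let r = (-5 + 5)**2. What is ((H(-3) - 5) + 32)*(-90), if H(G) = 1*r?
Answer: -2430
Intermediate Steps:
r = 0 (r = 0**2 = 0)
H(G) = 0 (H(G) = 1*0 = 0)
((H(-3) - 5) + 32)*(-90) = ((0 - 5) + 32)*(-90) = (-5 + 32)*(-90) = 27*(-90) = -2430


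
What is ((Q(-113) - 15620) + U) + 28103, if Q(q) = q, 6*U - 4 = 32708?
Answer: 17822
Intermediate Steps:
U = 5452 (U = ⅔ + (⅙)*32708 = ⅔ + 16354/3 = 5452)
((Q(-113) - 15620) + U) + 28103 = ((-113 - 15620) + 5452) + 28103 = (-15733 + 5452) + 28103 = -10281 + 28103 = 17822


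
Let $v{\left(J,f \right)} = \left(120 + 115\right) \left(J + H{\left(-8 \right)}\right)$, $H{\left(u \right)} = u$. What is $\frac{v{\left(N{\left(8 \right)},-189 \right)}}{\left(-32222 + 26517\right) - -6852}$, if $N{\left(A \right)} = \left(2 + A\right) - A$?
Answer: $- \frac{1410}{1147} \approx -1.2293$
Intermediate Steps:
$N{\left(A \right)} = 2$
$v{\left(J,f \right)} = -1880 + 235 J$ ($v{\left(J,f \right)} = \left(120 + 115\right) \left(J - 8\right) = 235 \left(-8 + J\right) = -1880 + 235 J$)
$\frac{v{\left(N{\left(8 \right)},-189 \right)}}{\left(-32222 + 26517\right) - -6852} = \frac{-1880 + 235 \cdot 2}{\left(-32222 + 26517\right) - -6852} = \frac{-1880 + 470}{-5705 + \left(-2971 + 9823\right)} = - \frac{1410}{-5705 + 6852} = - \frac{1410}{1147}$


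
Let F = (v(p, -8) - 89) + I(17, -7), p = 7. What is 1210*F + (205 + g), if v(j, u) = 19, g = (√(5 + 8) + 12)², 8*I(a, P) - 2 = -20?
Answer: -174121/2 + 24*√13 ≈ -86974.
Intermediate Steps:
I(a, P) = -9/4 (I(a, P) = ¼ + (⅛)*(-20) = ¼ - 5/2 = -9/4)
g = (12 + √13)² (g = (√13 + 12)² = (12 + √13)² ≈ 243.53)
F = -289/4 (F = (19 - 89) - 9/4 = -70 - 9/4 = -289/4 ≈ -72.250)
1210*F + (205 + g) = 1210*(-289/4) + (205 + (12 + √13)²) = -174845/2 + (205 + (12 + √13)²) = -174435/2 + (12 + √13)²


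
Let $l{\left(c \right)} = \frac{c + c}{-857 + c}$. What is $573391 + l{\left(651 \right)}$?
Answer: $\frac{59058622}{103} \approx 5.7339 \cdot 10^{5}$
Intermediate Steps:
$l{\left(c \right)} = \frac{2 c}{-857 + c}$
$573391 + l{\left(651 \right)} = 573391 + 2 \cdot 651 \frac{1}{-857 + 651} = 573391 + 2 \cdot 651 \frac{1}{-206} = 573391 + 2 \cdot 651 \left(- \frac{1}{206}\right) = 573391 - \frac{651}{103} = \frac{59058622}{103}$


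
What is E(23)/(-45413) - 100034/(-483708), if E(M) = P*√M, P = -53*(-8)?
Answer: 50017/241854 - 424*√23/45413 ≈ 0.16203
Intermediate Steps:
P = 424
E(M) = 424*√M
E(23)/(-45413) - 100034/(-483708) = (424*√23)/(-45413) - 100034/(-483708) = (424*√23)*(-1/45413) - 100034*(-1/483708) = -424*√23/45413 + 50017/241854 = 50017/241854 - 424*√23/45413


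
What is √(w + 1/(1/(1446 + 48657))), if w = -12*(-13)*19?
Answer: 133*√3 ≈ 230.36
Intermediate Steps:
w = 2964 (w = 156*19 = 2964)
√(w + 1/(1/(1446 + 48657))) = √(2964 + 1/(1/(1446 + 48657))) = √(2964 + 1/(1/50103)) = √(2964 + 50103) = √53067 = 133*√3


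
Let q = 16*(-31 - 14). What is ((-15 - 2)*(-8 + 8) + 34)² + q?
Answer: 436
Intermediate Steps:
q = -720 (q = 16*(-45) = -720)
((-15 - 2)*(-8 + 8) + 34)² + q = ((-15 - 2)*(-8 + 8) + 34)² - 720 = (-17*0 + 34)² - 720 = (0 + 34)² - 720 = 34² - 720 = 1156 - 720 = 436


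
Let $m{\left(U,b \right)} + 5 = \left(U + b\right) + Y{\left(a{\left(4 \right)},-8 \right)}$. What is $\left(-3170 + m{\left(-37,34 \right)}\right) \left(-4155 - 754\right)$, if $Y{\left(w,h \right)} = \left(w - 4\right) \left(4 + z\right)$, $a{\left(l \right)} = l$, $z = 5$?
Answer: $15600802$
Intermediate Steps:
$Y{\left(w,h \right)} = -36 + 9 w$ ($Y{\left(w,h \right)} = \left(w - 4\right) \left(4 + 5\right) = \left(-4 + w\right) 9 = -36 + 9 w$)
$m{\left(U,b \right)} = -5 + U + b$ ($m{\left(U,b \right)} = -5 + \left(\left(U + b\right) + \left(-36 + 9 \cdot 4\right)\right) = -5 + \left(\left(U + b\right) + \left(-36 + 36\right)\right) = -5 + \left(\left(U + b\right) + 0\right) = -5 + \left(U + b\right) = -5 + U + b$)
$\left(-3170 + m{\left(-37,34 \right)}\right) \left(-4155 - 754\right) = \left(-3170 - 8\right) \left(-4155 - 754\right) = \left(-3170 - 8\right) \left(-4909\right) = \left(-3178\right) \left(-4909\right) = 15600802$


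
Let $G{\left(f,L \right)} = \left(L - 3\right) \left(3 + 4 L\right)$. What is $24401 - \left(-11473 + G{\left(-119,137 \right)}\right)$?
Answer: $-37960$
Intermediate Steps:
$G{\left(f,L \right)} = \left(-3 + L\right) \left(3 + 4 L\right)$
$24401 - \left(-11473 + G{\left(-119,137 \right)}\right) = 24401 - \left(-11473 - \left(1242 - 75076\right)\right) = 24401 - \left(-11473 - -73834\right) = 24401 - \left(-11473 + 73834\right) = 24401 - 62361 = -37960$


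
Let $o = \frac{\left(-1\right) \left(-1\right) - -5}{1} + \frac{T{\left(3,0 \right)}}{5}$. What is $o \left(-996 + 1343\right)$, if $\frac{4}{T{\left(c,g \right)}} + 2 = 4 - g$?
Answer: $\frac{11104}{5} \approx 2220.8$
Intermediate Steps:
$T{\left(c,g \right)} = \frac{4}{2 - g}$ ($T{\left(c,g \right)} = \frac{4}{-2 - \left(-4 + g\right)} = \frac{4}{2 - g}$)
$o = \frac{32}{5}$ ($o = \frac{\left(-1\right) \left(-1\right) - -5}{1} + \frac{\left(-4\right) \frac{1}{-2 + 0}}{5} = \left(1 + 5\right) 1 + - \frac{4}{-2} \cdot \frac{1}{5} = 6 \cdot 1 + \left(-4\right) \left(- \frac{1}{2}\right) \frac{1}{5} = 6 + 2 \cdot \frac{1}{5} = 6 + \frac{2}{5} = \frac{32}{5} \approx 6.4$)
$o \left(-996 + 1343\right) = \frac{32 \left(-996 + 1343\right)}{5} = \frac{32}{5} \cdot 347 = \frac{11104}{5}$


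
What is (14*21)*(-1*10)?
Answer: -2940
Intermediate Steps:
(14*21)*(-1*10) = 294*(-10) = -2940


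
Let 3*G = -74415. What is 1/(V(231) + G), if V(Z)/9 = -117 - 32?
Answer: -1/26146 ≈ -3.8247e-5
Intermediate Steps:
V(Z) = -1341 (V(Z) = 9*(-117 - 32) = 9*(-149) = -1341)
G = -24805 (G = (⅓)*(-74415) = -24805)
1/(V(231) + G) = 1/(-1341 - 24805) = 1/(-26146) = -1/26146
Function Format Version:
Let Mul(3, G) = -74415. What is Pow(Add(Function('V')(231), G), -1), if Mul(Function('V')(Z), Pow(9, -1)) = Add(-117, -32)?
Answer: Rational(-1, 26146) ≈ -3.8247e-5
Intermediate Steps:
Function('V')(Z) = -1341 (Function('V')(Z) = Mul(9, Add(-117, -32)) = Mul(9, -149) = -1341)
G = -24805 (G = Mul(Rational(1, 3), -74415) = -24805)
Pow(Add(Function('V')(231), G), -1) = Pow(Add(-1341, -24805), -1) = Pow(-26146, -1) = Rational(-1, 26146)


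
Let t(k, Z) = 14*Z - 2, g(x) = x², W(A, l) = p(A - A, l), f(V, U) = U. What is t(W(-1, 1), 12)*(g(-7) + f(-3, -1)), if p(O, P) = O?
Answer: 7968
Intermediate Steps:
W(A, l) = 0 (W(A, l) = A - A = 0)
t(k, Z) = -2 + 14*Z
t(W(-1, 1), 12)*(g(-7) + f(-3, -1)) = (-2 + 14*12)*((-7)² - 1) = (-2 + 168)*(49 - 1) = 166*48 = 7968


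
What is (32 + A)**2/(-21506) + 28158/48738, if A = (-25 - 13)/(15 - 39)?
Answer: 13214334445/25155826272 ≈ 0.52530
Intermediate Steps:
A = 19/12 (A = -38/(-24) = -38*(-1/24) = 19/12 ≈ 1.5833)
(32 + A)**2/(-21506) + 28158/48738 = (32 + 19/12)**2/(-21506) + 28158/48738 = (403/12)**2*(-1/21506) + 28158*(1/48738) = (162409/144)*(-1/21506) + 4693/8123 = -162409/3096864 + 4693/8123 = 13214334445/25155826272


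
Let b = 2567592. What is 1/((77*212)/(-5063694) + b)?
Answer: 2531847/6500750094262 ≈ 3.8947e-7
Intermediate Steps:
1/((77*212)/(-5063694) + b) = 1/((77*212)/(-5063694) + 2567592) = 1/(16324*(-1/5063694) + 2567592) = 1/(-8162/2531847 + 2567592) = 1/(6500750094262/2531847) = 2531847/6500750094262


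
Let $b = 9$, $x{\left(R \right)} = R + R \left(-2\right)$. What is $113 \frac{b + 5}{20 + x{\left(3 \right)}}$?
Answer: $\frac{1582}{17} \approx 93.059$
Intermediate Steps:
$x{\left(R \right)} = - R$ ($x{\left(R \right)} = R - 2 R = - R$)
$113 \frac{b + 5}{20 + x{\left(3 \right)}} = 113 \frac{9 + 5}{20 - 3} = 113 \frac{14}{20 - 3} = 113 \cdot \frac{14}{17} = \frac{1582}{17}$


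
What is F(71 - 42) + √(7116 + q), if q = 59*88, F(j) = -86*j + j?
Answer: -2465 + 2*√3077 ≈ -2354.1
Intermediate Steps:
F(j) = -85*j
q = 5192
F(71 - 42) + √(7116 + q) = -85*(71 - 42) + √(7116 + 5192) = -85*29 + √12308 = -2465 + 2*√3077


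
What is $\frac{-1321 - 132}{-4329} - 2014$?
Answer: $- \frac{8717153}{4329} \approx -2013.7$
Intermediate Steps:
$\frac{-1321 - 132}{-4329} - 2014 = \left(-1321 - 132\right) \left(- \frac{1}{4329}\right) - 2014 = \left(-1453\right) \left(- \frac{1}{4329}\right) - 2014 = \frac{1453}{4329} - 2014 = - \frac{8717153}{4329}$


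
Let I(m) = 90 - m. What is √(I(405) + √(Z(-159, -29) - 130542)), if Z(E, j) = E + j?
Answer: √(-315 + I*√130730) ≈ 9.0702 + 19.932*I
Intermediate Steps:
√(I(405) + √(Z(-159, -29) - 130542)) = √((90 - 1*405) + √((-159 - 29) - 130542)) = √((90 - 405) + √(-188 - 130542)) = √(-315 + √(-130730)) = √(-315 + I*√130730)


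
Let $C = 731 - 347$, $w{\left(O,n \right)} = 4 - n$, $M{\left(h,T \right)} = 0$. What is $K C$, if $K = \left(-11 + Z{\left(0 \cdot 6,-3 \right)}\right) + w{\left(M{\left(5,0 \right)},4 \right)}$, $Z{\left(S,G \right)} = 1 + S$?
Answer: $-3840$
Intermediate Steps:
$K = -10$ ($K = \left(-11 + \left(1 + 0 \cdot 6\right)\right) + \left(4 - 4\right) = \left(-11 + \left(1 + 0\right)\right) + \left(4 - 4\right) = \left(-11 + 1\right) + 0 = -10 + 0 = -10$)
$C = 384$ ($C = 731 - 347 = 384$)
$K C = \left(-10\right) 384 = -3840$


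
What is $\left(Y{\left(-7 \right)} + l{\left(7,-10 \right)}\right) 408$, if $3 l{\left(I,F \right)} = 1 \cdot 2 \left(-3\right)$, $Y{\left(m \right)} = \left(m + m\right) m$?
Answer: $39168$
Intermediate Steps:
$Y{\left(m \right)} = 2 m^{2}$ ($Y{\left(m \right)} = 2 m m = 2 m^{2}$)
$l{\left(I,F \right)} = -2$ ($l{\left(I,F \right)} = \frac{1 \cdot 2 \left(-3\right)}{3} = \frac{2 \left(-3\right)}{3} = \frac{1}{3} \left(-6\right) = -2$)
$\left(Y{\left(-7 \right)} + l{\left(7,-10 \right)}\right) 408 = \left(2 \left(-7\right)^{2} - 2\right) 408 = \left(2 \cdot 49 - 2\right) 408 = \left(98 - 2\right) 408 = 96 \cdot 408 = 39168$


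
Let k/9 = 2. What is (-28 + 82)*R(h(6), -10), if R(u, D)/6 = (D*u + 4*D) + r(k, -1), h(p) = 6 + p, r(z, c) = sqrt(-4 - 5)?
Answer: -51840 + 972*I ≈ -51840.0 + 972.0*I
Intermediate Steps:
k = 18 (k = 9*2 = 18)
r(z, c) = 3*I (r(z, c) = sqrt(-9) = 3*I)
R(u, D) = 18*I + 24*D + 6*D*u (R(u, D) = 6*((D*u + 4*D) + 3*I) = 6*((4*D + D*u) + 3*I) = 6*(3*I + 4*D + D*u) = 18*I + 24*D + 6*D*u)
(-28 + 82)*R(h(6), -10) = (-28 + 82)*(18*I + 24*(-10) + 6*(-10)*(6 + 6)) = 54*(18*I - 240 + 6*(-10)*12) = 54*(18*I - 240 - 720) = 54*(-960 + 18*I) = -51840 + 972*I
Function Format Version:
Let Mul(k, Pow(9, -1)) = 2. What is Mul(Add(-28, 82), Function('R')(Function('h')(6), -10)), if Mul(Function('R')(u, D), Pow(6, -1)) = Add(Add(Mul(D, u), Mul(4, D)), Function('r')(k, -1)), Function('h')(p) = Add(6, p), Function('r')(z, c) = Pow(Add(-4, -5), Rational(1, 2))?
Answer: Add(-51840, Mul(972, I)) ≈ Add(-51840., Mul(972.00, I))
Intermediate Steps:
k = 18 (k = Mul(9, 2) = 18)
Function('r')(z, c) = Mul(3, I) (Function('r')(z, c) = Pow(-9, Rational(1, 2)) = Mul(3, I))
Function('R')(u, D) = Add(Mul(18, I), Mul(24, D), Mul(6, D, u)) (Function('R')(u, D) = Mul(6, Add(Add(Mul(D, u), Mul(4, D)), Mul(3, I))) = Mul(6, Add(Add(Mul(4, D), Mul(D, u)), Mul(3, I))) = Mul(6, Add(Mul(3, I), Mul(4, D), Mul(D, u))) = Add(Mul(18, I), Mul(24, D), Mul(6, D, u)))
Mul(Add(-28, 82), Function('R')(Function('h')(6), -10)) = Mul(Add(-28, 82), Add(Mul(18, I), Mul(24, -10), Mul(6, -10, Add(6, 6)))) = Mul(54, Add(Mul(18, I), -240, Mul(6, -10, 12))) = Mul(54, Add(Mul(18, I), -240, -720)) = Mul(54, Add(-960, Mul(18, I))) = Add(-51840, Mul(972, I))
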